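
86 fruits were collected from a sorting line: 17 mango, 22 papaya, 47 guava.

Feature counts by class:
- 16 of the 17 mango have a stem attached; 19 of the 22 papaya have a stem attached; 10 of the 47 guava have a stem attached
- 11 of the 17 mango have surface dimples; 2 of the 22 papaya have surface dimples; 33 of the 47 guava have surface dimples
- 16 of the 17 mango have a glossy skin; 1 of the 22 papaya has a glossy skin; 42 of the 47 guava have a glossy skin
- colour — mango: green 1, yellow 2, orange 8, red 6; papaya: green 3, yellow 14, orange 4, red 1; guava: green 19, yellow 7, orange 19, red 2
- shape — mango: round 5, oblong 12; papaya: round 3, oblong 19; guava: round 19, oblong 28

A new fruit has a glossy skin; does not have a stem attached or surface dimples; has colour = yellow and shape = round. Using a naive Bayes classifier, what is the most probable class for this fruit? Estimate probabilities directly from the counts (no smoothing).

mango: (17/86) × (1/17) × (6/17) × (16/17) × (2/17) × (5/17) ≈ 0.000133653
papaya: (22/86) × (3/22) × (20/22) × (1/22) × (14/22) × (3/22) ≈ 0.000125087
guava: (47/86) × (37/47) × (14/47) × (42/47) × (7/47) × (19/47) ≈ 0.0068951
Highest score → guava.

guava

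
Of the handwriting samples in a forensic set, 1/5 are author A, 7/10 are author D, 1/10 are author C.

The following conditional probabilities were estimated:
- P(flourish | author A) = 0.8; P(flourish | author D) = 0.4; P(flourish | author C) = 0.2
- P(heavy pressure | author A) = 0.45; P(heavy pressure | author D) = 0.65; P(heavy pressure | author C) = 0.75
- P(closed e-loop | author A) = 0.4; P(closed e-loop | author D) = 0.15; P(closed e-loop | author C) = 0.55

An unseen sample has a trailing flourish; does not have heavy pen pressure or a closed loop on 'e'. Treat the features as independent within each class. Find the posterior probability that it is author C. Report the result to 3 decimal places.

0.016

author A: 0.2 × 0.8 × (1−0.45) × (1−0.4) = 0.0528
author D: 0.7 × 0.4 × (1−0.65) × (1−0.15) = 0.0833
author C: 0.1 × 0.2 × (1−0.75) × (1−0.55) = 0.00225
P(author C | x) = 0.00225 / 0.13835 ≈ 0.016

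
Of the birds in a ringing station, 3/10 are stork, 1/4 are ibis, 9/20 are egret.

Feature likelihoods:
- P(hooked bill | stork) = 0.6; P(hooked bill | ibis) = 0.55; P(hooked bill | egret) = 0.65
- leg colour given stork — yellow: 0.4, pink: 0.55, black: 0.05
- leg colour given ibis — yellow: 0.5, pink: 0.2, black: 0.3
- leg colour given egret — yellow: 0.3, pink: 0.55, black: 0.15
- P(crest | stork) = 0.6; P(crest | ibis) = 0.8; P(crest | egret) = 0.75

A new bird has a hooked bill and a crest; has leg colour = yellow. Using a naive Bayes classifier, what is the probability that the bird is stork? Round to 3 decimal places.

0.263

stork: 0.3 × 0.6 × 0.4 × 0.6 = 0.0432
ibis: 0.25 × 0.55 × 0.5 × 0.8 = 0.055
egret: 0.45 × 0.65 × 0.3 × 0.75 = 0.0658125
P(stork | x) = 0.0432 / 0.1640125 ≈ 0.263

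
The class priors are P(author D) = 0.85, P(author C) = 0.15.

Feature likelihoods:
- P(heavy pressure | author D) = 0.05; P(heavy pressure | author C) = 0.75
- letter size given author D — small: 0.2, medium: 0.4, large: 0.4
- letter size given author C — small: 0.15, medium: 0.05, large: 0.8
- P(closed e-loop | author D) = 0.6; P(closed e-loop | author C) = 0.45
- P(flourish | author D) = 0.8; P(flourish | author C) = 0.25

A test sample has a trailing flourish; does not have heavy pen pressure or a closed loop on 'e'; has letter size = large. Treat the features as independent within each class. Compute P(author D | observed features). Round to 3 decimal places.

author D: 0.85 × (1−0.05) × 0.4 × (1−0.6) × 0.8 = 0.10336
author C: 0.15 × (1−0.75) × 0.8 × (1−0.45) × 0.25 = 0.004125
P(author D | x) = 0.10336 / 0.107485 ≈ 0.962

0.962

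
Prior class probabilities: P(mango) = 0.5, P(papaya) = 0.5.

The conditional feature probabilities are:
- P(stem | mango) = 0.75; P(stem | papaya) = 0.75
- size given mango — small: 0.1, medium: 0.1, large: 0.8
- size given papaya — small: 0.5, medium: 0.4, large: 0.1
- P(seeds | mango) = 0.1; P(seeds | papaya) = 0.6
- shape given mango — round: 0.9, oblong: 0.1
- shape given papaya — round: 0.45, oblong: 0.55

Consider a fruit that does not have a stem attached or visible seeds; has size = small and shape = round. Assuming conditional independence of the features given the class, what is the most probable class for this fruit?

mango: 0.5 × (1−0.75) × 0.1 × (1−0.1) × 0.9 = 0.010125
papaya: 0.5 × (1−0.75) × 0.5 × (1−0.6) × 0.45 = 0.01125
Highest score → papaya.

papaya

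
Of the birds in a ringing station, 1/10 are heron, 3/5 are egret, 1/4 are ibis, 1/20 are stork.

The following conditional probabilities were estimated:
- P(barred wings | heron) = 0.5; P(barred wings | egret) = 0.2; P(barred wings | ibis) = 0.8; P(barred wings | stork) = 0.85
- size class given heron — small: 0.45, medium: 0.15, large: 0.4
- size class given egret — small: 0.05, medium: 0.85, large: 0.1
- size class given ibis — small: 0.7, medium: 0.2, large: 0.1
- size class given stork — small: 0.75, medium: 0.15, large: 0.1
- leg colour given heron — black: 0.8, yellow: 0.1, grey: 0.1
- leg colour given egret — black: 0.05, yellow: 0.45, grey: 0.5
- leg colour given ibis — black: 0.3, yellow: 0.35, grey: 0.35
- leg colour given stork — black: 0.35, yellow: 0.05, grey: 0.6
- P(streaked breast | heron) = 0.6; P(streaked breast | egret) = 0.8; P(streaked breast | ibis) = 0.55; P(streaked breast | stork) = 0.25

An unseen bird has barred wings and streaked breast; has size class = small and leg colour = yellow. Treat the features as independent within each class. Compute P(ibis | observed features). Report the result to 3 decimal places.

0.873

heron: 0.1 × 0.5 × 0.45 × 0.1 × 0.6 = 0.00135
egret: 0.6 × 0.2 × 0.05 × 0.45 × 0.8 = 0.00216
ibis: 0.25 × 0.8 × 0.7 × 0.35 × 0.55 = 0.02695
stork: 0.05 × 0.85 × 0.75 × 0.05 × 0.25 = 0.0003984375
P(ibis | x) = 0.02695 / 0.0308584375 ≈ 0.873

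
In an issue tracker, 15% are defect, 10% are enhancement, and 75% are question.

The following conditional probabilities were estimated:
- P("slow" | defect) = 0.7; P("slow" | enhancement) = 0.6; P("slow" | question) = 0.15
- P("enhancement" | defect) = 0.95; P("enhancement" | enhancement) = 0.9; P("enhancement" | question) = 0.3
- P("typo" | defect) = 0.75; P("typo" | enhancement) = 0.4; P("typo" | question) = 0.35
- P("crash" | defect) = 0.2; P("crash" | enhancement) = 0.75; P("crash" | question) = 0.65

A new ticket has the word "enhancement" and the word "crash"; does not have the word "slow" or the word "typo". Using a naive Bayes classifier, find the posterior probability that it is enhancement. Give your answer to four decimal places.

defect: 0.15 × (1−0.7) × 0.95 × (1−0.75) × 0.2 = 0.0021375
enhancement: 0.1 × (1−0.6) × 0.9 × (1−0.4) × 0.75 = 0.0162
question: 0.75 × (1−0.15) × 0.3 × (1−0.35) × 0.65 = 0.080803125
P(enhancement | x) = 0.0162 / 0.099140625 ≈ 0.1634

0.1634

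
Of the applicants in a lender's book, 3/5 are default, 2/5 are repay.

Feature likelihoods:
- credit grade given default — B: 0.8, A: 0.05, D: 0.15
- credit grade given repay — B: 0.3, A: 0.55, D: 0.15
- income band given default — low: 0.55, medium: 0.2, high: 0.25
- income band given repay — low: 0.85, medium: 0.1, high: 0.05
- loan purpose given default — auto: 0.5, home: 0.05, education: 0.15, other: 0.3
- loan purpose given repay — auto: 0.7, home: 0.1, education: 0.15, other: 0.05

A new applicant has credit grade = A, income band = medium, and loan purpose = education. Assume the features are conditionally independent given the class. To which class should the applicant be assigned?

default: 0.6 × 0.05 × 0.2 × 0.15 = 0.0009
repay: 0.4 × 0.55 × 0.1 × 0.15 = 0.0033
Highest score → repay.

repay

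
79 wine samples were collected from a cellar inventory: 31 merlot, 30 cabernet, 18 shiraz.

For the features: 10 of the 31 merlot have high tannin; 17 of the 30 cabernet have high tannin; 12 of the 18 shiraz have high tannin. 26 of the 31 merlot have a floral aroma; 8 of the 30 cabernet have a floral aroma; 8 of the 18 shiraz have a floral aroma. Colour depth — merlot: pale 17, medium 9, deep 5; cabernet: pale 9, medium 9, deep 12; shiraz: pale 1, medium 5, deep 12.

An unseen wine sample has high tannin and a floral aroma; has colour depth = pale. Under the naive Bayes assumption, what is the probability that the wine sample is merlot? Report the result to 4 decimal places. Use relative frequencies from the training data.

merlot: (31/79) × (10/31) × (26/31) × (17/31) ≈ 0.0582199
cabernet: (30/79) × (17/30) × (8/30) × (9/30) ≈ 0.0172152
shiraz: (18/79) × (12/18) × (8/18) × (1/18) ≈ 0.00375059
P(merlot | x) = 0.0582199 / 0.07918569 ≈ 0.7352

0.7352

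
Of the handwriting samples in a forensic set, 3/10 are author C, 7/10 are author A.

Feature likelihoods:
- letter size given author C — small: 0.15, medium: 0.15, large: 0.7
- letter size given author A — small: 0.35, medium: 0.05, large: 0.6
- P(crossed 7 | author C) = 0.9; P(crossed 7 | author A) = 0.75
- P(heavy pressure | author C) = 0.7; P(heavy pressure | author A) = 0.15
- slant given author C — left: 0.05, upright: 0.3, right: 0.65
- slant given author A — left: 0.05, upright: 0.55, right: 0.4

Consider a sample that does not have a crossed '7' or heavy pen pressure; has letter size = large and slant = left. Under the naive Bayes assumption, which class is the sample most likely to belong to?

author C: 0.3 × 0.7 × (1−0.9) × (1−0.7) × 0.05 = 0.000315
author A: 0.7 × 0.6 × (1−0.75) × (1−0.15) × 0.05 = 0.0044625
Highest score → author A.

author A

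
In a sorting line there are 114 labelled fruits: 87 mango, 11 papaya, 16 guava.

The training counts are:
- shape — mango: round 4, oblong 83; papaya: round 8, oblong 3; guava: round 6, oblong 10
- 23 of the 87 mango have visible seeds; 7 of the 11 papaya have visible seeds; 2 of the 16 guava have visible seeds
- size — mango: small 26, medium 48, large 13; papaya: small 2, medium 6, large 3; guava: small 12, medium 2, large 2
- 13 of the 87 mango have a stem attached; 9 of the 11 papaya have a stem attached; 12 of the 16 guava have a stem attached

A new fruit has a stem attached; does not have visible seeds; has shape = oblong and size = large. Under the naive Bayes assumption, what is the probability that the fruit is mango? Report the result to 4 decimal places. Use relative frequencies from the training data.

0.5617

mango: (87/114) × (83/87) × (64/87) × (13/87) × (13/87) ≈ 0.0119587
papaya: (11/114) × (3/11) × (4/11) × (3/11) × (9/11) ≈ 0.00213532
guava: (16/114) × (10/16) × (14/16) × (2/16) × (12/16) ≈ 0.00719572
P(mango | x) = 0.0119587 / 0.02128974 ≈ 0.5617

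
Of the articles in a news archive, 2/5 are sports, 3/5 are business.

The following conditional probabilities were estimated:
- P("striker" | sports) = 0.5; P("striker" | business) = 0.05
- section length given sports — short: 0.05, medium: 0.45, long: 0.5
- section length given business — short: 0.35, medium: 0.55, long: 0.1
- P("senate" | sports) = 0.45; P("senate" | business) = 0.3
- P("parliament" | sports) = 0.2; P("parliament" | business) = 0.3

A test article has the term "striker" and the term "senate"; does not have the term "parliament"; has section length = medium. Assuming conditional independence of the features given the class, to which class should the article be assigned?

sports: 0.4 × 0.5 × 0.45 × 0.45 × (1−0.2) = 0.0324
business: 0.6 × 0.05 × 0.55 × 0.3 × (1−0.3) = 0.003465
Highest score → sports.

sports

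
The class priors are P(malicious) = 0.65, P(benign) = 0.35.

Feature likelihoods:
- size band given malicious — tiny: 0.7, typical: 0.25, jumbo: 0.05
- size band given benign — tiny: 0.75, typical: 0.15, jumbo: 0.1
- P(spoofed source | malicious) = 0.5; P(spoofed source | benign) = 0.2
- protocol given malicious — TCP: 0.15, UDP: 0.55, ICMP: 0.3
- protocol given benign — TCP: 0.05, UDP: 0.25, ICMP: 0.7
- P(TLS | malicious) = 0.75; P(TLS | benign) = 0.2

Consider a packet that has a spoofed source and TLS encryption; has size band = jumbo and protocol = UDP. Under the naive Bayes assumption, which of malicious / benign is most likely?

malicious: 0.65 × 0.05 × 0.5 × 0.55 × 0.75 = 0.006703125
benign: 0.35 × 0.1 × 0.2 × 0.25 × 0.2 = 0.00035
Highest score → malicious.

malicious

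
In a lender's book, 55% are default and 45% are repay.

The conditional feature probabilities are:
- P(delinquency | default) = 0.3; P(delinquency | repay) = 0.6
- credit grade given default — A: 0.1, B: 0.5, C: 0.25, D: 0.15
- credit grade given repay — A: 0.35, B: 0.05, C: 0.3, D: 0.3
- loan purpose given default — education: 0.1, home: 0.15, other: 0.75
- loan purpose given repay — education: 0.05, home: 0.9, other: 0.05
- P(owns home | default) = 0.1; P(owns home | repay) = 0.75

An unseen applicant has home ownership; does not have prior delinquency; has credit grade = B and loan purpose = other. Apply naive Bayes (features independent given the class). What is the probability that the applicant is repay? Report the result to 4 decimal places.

0.0228

default: 0.55 × (1−0.3) × 0.5 × 0.75 × 0.1 = 0.0144375
repay: 0.45 × (1−0.6) × 0.05 × 0.05 × 0.75 = 0.0003375
P(repay | x) = 0.0003375 / 0.014775 ≈ 0.0228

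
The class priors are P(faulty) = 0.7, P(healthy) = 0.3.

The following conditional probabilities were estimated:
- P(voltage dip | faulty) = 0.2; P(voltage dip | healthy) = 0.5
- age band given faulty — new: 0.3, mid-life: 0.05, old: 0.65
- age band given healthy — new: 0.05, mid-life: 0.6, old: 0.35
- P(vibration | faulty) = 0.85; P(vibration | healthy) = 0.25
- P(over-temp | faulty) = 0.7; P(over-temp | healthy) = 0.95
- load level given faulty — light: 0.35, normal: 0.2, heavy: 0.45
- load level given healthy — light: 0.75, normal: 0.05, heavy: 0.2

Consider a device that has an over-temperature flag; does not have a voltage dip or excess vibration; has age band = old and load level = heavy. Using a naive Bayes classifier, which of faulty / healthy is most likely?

faulty

faulty: 0.7 × (1−0.2) × 0.65 × (1−0.85) × 0.7 × 0.45 = 0.017199
healthy: 0.3 × (1−0.5) × 0.35 × (1−0.25) × 0.95 × 0.2 = 0.00748125
Highest score → faulty.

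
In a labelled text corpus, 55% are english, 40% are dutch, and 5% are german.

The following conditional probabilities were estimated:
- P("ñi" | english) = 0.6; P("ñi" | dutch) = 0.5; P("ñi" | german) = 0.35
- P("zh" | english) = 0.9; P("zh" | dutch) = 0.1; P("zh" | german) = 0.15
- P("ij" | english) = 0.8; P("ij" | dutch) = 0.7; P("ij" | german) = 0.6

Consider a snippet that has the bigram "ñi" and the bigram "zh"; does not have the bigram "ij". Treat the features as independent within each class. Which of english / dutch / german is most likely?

english

english: 0.55 × 0.6 × 0.9 × (1−0.8) = 0.0594
dutch: 0.4 × 0.5 × 0.1 × (1−0.7) = 0.006
german: 0.05 × 0.35 × 0.15 × (1−0.6) = 0.00105
Highest score → english.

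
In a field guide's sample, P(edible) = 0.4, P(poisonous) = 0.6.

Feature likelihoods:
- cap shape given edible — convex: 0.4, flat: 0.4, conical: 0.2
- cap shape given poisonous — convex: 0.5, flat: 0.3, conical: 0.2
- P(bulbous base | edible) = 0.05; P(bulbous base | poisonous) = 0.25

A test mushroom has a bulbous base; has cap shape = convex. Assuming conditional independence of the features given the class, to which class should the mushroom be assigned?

poisonous

edible: 0.4 × 0.4 × 0.05 = 0.008
poisonous: 0.6 × 0.5 × 0.25 = 0.075
Highest score → poisonous.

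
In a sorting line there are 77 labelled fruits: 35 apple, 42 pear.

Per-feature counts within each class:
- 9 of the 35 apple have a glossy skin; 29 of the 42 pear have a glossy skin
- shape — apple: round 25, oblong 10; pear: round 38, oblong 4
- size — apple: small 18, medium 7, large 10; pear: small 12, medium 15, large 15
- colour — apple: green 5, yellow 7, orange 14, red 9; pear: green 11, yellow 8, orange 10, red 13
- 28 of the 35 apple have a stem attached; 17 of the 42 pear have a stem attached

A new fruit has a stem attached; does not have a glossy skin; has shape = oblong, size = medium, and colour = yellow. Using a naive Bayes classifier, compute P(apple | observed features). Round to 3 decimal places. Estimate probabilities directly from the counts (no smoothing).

apple: (35/77) × (26/35) × (10/35) × (7/35) × (7/35) × (28/35) ≈ 0.0030872
pear: (42/77) × (13/42) × (4/42) × (15/42) × (8/42) × (17/42) ≈ 0.000442737
P(apple | x) = 0.0030872 / 0.003529937 ≈ 0.875

0.875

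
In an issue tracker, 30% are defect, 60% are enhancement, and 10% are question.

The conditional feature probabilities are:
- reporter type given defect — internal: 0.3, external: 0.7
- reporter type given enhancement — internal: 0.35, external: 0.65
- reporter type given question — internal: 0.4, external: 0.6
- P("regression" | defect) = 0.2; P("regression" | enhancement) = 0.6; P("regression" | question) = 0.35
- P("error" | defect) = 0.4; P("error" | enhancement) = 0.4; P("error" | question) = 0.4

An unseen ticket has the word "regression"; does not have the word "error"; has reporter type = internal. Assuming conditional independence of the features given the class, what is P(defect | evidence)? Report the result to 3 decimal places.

0.114

defect: 0.3 × 0.3 × 0.2 × (1−0.4) = 0.0108
enhancement: 0.6 × 0.35 × 0.6 × (1−0.4) = 0.0756
question: 0.1 × 0.4 × 0.35 × (1−0.4) = 0.0084
P(defect | x) = 0.0108 / 0.0948 ≈ 0.114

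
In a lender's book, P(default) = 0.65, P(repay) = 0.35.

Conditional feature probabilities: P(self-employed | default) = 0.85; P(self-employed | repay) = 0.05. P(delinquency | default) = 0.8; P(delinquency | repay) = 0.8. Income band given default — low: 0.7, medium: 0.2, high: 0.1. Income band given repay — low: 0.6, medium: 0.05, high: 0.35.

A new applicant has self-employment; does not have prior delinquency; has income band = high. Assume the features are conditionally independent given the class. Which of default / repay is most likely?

default: 0.65 × 0.85 × (1−0.8) × 0.1 = 0.01105
repay: 0.35 × 0.05 × (1−0.8) × 0.35 = 0.001225
Highest score → default.

default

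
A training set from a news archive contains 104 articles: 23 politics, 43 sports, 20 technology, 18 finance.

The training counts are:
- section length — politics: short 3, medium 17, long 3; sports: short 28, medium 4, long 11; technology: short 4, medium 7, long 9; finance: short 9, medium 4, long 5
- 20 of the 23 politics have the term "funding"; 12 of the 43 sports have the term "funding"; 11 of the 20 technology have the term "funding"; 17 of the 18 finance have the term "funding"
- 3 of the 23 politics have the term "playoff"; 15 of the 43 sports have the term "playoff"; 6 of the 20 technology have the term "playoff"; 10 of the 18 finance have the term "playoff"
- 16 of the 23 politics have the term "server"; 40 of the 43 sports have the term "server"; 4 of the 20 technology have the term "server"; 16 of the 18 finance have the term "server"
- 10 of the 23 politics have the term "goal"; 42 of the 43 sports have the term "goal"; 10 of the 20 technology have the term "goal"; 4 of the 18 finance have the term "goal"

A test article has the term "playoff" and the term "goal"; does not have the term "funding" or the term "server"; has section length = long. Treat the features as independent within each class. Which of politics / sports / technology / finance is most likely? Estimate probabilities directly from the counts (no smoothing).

technology

politics: (23/104) × (3/23) × (3/23) × (3/23) × (7/23) × (10/23) ≈ 0.0000649407
sports: (43/104) × (11/43) × (31/43) × (15/43) × (3/43) × (42/43) ≈ 0.00181263
technology: (20/104) × (9/20) × (9/20) × (6/20) × (16/20) × (10/20) ≈ 0.00467308
finance: (18/104) × (5/18) × (1/18) × (10/18) × (2/18) × (4/18) ≈ 0.0000366384
Highest score → technology.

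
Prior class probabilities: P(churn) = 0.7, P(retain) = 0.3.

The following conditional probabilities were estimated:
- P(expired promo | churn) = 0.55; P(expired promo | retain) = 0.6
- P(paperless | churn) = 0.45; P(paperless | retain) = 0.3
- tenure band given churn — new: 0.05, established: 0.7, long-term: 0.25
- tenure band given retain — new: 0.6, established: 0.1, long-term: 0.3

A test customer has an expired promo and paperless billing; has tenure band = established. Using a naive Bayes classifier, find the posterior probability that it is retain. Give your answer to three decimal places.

churn: 0.7 × 0.55 × 0.45 × 0.7 = 0.121275
retain: 0.3 × 0.6 × 0.3 × 0.1 = 0.0054
P(retain | x) = 0.0054 / 0.126675 ≈ 0.043

0.043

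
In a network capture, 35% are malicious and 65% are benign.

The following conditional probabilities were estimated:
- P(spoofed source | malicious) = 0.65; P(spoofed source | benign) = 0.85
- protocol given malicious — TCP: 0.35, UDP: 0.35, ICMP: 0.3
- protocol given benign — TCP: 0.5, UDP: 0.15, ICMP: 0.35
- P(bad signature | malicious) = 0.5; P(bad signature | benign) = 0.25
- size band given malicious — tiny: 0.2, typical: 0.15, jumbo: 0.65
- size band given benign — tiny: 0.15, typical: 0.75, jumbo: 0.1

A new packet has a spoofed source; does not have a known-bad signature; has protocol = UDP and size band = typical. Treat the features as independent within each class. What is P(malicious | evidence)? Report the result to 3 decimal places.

malicious: 0.35 × 0.65 × 0.35 × (1−0.5) × 0.15 = 0.005971875
benign: 0.65 × 0.85 × 0.15 × (1−0.25) × 0.75 = 0.0466171875
P(malicious | x) = 0.005971875 / 0.0525890625 ≈ 0.114

0.114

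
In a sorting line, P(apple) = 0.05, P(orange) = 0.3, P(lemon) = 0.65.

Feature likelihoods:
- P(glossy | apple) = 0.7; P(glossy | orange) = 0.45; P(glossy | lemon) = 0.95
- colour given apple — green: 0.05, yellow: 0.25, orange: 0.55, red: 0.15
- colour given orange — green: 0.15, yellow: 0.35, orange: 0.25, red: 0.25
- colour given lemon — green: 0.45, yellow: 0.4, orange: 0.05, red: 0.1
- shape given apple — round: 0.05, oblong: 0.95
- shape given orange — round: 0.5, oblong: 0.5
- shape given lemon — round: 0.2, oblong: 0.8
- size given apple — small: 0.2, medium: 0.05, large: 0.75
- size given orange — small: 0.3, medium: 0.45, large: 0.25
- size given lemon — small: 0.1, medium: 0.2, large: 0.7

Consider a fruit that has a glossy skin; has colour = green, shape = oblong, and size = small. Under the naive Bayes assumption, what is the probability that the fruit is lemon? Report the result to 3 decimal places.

0.868

apple: 0.05 × 0.7 × 0.05 × 0.95 × 0.2 = 0.0003325
orange: 0.3 × 0.45 × 0.15 × 0.5 × 0.3 = 0.0030375
lemon: 0.65 × 0.95 × 0.45 × 0.8 × 0.1 = 0.02223
P(lemon | x) = 0.02223 / 0.0256 ≈ 0.868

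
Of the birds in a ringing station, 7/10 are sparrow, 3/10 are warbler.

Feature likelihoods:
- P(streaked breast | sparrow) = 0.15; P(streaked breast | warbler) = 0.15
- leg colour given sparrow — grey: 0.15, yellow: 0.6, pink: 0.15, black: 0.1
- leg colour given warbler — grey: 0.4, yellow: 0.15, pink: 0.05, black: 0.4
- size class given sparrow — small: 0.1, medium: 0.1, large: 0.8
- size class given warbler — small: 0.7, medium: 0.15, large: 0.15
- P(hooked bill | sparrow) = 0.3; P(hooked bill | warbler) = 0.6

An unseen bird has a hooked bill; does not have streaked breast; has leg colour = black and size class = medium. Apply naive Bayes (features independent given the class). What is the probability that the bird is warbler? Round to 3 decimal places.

0.837

sparrow: 0.7 × (1−0.15) × 0.1 × 0.1 × 0.3 = 0.001785
warbler: 0.3 × (1−0.15) × 0.4 × 0.15 × 0.6 = 0.00918
P(warbler | x) = 0.00918 / 0.010965 ≈ 0.837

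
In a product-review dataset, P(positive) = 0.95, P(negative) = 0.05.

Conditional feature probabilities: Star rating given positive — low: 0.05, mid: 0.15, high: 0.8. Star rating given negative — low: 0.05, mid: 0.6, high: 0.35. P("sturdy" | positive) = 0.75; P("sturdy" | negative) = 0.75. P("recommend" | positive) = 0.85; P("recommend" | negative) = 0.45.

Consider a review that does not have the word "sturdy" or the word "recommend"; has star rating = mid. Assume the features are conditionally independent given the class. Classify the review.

positive: 0.95 × 0.15 × (1−0.75) × (1−0.85) = 0.00534375
negative: 0.05 × 0.6 × (1−0.75) × (1−0.45) = 0.004125
Highest score → positive.

positive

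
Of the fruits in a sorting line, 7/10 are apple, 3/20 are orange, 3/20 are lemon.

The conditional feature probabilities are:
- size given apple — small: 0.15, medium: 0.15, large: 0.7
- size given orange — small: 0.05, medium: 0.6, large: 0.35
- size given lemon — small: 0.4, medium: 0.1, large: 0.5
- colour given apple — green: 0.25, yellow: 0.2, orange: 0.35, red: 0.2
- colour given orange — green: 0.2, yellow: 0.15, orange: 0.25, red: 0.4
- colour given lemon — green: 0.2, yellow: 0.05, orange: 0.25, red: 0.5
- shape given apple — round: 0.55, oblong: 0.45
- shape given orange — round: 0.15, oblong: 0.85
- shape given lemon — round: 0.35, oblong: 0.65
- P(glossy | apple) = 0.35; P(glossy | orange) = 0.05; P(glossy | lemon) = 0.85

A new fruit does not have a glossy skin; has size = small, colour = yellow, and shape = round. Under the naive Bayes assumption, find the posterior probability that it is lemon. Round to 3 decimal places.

apple: 0.7 × 0.15 × 0.2 × 0.55 × (1−0.35) = 0.0075075
orange: 0.15 × 0.05 × 0.15 × 0.15 × (1−0.05) = 0.0001603125
lemon: 0.15 × 0.4 × 0.05 × 0.35 × (1−0.85) = 0.0001575
P(lemon | x) = 0.0001575 / 0.0078253125 ≈ 0.020

0.020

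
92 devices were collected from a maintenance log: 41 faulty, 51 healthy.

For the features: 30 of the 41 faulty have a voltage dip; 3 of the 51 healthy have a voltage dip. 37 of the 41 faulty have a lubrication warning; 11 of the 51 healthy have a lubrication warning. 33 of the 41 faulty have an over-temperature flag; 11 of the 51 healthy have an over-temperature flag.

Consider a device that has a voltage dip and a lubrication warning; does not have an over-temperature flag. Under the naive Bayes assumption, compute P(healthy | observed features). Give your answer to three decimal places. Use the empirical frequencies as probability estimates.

faulty: (41/92) × (30/41) × (37/41) × (8/41) ≈ 0.0574192
healthy: (51/92) × (3/51) × (11/51) × (40/51) ≈ 0.00551627
P(healthy | x) = 0.00551627 / 0.06293547 ≈ 0.088

0.088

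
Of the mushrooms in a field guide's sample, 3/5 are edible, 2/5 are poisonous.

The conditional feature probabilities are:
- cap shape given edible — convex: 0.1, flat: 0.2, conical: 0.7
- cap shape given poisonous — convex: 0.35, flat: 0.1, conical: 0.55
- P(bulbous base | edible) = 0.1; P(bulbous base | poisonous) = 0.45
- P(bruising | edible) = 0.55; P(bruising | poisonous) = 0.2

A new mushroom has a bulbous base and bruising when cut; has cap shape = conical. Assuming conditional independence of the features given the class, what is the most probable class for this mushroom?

edible: 0.6 × 0.7 × 0.1 × 0.55 = 0.0231
poisonous: 0.4 × 0.55 × 0.45 × 0.2 = 0.0198
Highest score → edible.

edible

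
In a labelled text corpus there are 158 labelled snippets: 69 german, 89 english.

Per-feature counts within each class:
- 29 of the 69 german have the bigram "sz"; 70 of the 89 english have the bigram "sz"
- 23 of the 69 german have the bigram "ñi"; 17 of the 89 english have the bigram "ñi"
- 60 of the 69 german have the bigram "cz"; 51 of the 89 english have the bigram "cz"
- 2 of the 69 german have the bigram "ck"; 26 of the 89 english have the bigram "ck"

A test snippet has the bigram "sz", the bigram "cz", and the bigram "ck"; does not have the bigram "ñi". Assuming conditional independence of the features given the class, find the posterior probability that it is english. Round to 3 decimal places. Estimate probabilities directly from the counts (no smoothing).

0.951

german: (69/158) × (29/69) × (46/69) × (60/69) × (2/69) ≈ 0.00308413
english: (89/158) × (70/89) × (72/89) × (51/89) × (26/89) ≈ 0.0599994
P(english | x) = 0.0599994 / 0.06308353 ≈ 0.951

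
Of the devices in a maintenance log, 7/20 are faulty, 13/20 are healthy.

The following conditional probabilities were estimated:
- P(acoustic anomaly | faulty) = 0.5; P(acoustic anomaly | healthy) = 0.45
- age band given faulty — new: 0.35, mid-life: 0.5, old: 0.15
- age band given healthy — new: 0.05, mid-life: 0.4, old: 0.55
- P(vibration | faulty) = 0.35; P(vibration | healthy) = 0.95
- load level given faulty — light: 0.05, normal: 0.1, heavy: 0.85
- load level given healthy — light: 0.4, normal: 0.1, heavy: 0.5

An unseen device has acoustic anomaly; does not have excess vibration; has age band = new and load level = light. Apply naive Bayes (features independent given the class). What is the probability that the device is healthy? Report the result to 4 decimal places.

faulty: 0.35 × 0.5 × 0.35 × (1−0.35) × 0.05 = 0.001990625
healthy: 0.65 × 0.45 × 0.05 × (1−0.95) × 0.4 = 0.0002925
P(healthy | x) = 0.0002925 / 0.002283125 ≈ 0.1281

0.1281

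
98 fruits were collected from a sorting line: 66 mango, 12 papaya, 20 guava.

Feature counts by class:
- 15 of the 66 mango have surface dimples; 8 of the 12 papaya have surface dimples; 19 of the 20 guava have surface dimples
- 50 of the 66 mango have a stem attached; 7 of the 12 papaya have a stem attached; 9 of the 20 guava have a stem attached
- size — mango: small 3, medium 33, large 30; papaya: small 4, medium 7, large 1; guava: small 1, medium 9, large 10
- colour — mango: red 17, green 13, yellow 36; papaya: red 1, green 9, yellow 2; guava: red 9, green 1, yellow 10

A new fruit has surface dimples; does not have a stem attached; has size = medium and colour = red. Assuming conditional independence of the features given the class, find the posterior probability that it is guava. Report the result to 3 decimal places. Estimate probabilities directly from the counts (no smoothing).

mango: (66/98) × (15/66) × (16/66) × (33/66) × (17/66) ≈ 0.00477877
papaya: (12/98) × (8/12) × (5/12) × (7/12) × (1/12) ≈ 0.00165344
guava: (20/98) × (19/20) × (11/20) × (9/20) × (9/20) ≈ 0.0215931
P(guava | x) = 0.0215931 / 0.02802531 ≈ 0.770

0.770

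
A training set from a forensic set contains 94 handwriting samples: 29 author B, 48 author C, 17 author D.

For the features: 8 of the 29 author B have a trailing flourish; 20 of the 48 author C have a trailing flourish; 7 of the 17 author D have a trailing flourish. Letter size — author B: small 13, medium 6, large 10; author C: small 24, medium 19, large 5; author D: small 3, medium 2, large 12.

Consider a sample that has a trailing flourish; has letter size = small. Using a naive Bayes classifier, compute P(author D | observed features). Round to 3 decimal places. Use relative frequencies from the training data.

0.083

author B: (29/94) × (8/29) × (13/29) ≈ 0.0381511
author C: (48/94) × (20/48) × (24/48) ≈ 0.106383
author D: (17/94) × (7/17) × (3/17) ≈ 0.0131414
P(author D | x) = 0.0131414 / 0.1576755 ≈ 0.083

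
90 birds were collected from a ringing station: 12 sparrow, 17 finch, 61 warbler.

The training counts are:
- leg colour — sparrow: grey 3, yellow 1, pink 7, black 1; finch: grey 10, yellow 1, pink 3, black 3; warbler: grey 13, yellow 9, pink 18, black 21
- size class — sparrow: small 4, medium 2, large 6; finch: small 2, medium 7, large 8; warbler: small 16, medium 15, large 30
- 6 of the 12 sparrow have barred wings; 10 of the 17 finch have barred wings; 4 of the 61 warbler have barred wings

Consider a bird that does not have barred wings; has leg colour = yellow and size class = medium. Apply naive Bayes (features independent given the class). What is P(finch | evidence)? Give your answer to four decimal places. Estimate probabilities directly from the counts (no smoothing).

sparrow: (12/90) × (1/12) × (2/12) × (6/12) ≈ 0.000925926
finch: (17/90) × (1/17) × (7/17) × (7/17) ≈ 0.00188389
warbler: (61/90) × (9/61) × (15/61) × (57/61) ≈ 0.0229777
P(finch | x) = 0.00188389 / 0.025787516 ≈ 0.0731

0.0731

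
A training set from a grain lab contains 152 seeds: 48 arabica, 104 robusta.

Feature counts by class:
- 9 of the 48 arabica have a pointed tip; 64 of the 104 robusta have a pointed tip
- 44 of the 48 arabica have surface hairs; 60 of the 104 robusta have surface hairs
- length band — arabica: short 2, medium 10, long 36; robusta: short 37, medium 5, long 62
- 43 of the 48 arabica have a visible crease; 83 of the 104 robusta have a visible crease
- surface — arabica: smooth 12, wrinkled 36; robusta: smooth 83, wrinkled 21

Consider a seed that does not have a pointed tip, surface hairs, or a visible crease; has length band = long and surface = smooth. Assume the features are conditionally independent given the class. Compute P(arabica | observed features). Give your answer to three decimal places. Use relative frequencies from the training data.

0.038

arabica: (48/152) × (39/48) × (4/48) × (36/48) × (5/48) × (12/48) ≈ 0.000417609
robusta: (104/152) × (40/104) × (44/104) × (62/104) × (21/104) × (83/104) ≈ 0.0106961
P(arabica | x) = 0.000417609 / 0.011113709 ≈ 0.038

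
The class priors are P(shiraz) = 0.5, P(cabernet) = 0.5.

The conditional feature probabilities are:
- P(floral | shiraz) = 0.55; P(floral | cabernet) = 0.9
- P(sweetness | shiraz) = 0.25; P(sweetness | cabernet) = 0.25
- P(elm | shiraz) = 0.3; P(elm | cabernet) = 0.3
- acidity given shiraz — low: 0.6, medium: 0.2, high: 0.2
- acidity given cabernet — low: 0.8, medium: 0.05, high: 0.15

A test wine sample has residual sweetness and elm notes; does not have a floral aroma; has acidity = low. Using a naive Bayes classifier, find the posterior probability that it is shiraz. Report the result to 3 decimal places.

0.771

shiraz: 0.5 × (1−0.55) × 0.25 × 0.3 × 0.6 = 0.010125
cabernet: 0.5 × (1−0.9) × 0.25 × 0.3 × 0.8 = 0.003
P(shiraz | x) = 0.010125 / 0.013125 ≈ 0.771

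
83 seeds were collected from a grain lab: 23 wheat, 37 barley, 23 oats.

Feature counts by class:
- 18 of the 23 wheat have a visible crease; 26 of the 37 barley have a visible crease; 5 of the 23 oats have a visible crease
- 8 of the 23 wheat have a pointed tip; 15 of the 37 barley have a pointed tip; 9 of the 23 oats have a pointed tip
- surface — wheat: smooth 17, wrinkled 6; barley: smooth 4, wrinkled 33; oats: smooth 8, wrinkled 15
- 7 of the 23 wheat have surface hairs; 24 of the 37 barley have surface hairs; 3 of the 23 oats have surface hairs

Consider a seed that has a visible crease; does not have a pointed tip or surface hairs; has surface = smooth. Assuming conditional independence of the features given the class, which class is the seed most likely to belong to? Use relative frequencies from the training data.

wheat: (23/83) × (18/23) × (15/23) × (17/23) × (16/23) ≈ 0.0727229
barley: (37/83) × (26/37) × (22/37) × (4/37) × (13/37) ≈ 0.00707483
oats: (23/83) × (5/23) × (14/23) × (8/23) × (20/23) ≈ 0.0110906
Highest score → wheat.

wheat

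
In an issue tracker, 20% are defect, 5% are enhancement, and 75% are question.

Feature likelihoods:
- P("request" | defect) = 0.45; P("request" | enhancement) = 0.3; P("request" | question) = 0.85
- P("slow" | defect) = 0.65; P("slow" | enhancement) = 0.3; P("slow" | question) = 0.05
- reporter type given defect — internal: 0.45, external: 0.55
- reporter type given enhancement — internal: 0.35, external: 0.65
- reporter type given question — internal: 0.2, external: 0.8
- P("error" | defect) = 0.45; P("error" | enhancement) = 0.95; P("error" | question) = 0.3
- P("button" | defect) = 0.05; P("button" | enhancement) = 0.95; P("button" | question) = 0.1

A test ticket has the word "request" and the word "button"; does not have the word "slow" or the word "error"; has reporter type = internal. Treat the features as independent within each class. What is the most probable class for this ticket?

defect: 0.2 × 0.45 × (1−0.65) × 0.45 × (1−0.45) × 0.05 = 0.0003898125
enhancement: 0.05 × 0.3 × (1−0.3) × 0.35 × (1−0.95) × 0.95 = 0.0001745625
question: 0.75 × 0.85 × (1−0.05) × 0.2 × (1−0.3) × 0.1 = 0.00847875
Highest score → question.

question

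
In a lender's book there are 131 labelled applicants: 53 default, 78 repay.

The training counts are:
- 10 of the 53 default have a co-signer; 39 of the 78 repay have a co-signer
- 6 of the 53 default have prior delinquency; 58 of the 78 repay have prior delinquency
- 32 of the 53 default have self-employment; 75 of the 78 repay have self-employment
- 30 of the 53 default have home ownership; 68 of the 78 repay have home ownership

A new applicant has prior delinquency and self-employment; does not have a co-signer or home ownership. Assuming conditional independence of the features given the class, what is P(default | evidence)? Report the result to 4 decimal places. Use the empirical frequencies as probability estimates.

0.2630

default: (53/131) × (43/53) × (6/53) × (32/53) × (23/53) ≈ 0.0097364
repay: (78/131) × (39/78) × (58/78) × (75/78) × (10/78) ≈ 0.0272897
P(default | x) = 0.0097364 / 0.0370261 ≈ 0.2630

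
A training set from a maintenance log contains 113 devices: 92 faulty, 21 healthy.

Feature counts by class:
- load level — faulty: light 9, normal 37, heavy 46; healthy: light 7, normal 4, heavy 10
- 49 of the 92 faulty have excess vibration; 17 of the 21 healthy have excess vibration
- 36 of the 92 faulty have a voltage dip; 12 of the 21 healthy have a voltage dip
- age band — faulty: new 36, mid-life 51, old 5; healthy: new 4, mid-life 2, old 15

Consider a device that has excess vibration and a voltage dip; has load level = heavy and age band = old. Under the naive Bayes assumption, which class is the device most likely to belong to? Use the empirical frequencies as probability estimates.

healthy

faulty: (92/113) × (46/92) × (49/92) × (36/92) × (5/92) ≈ 0.00461089
healthy: (21/113) × (10/21) × (17/21) × (12/21) × (15/21) ≈ 0.0292405
Highest score → healthy.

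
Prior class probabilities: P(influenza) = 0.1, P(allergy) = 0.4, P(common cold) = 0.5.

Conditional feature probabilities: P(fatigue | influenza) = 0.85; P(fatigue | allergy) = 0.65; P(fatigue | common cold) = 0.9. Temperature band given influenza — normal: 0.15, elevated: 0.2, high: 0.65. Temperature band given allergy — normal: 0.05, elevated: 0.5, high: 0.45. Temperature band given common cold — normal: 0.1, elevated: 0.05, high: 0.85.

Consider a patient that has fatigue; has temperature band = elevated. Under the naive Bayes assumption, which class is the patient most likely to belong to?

allergy

influenza: 0.1 × 0.85 × 0.2 = 0.017
allergy: 0.4 × 0.65 × 0.5 = 0.13
common cold: 0.5 × 0.9 × 0.05 = 0.0225
Highest score → allergy.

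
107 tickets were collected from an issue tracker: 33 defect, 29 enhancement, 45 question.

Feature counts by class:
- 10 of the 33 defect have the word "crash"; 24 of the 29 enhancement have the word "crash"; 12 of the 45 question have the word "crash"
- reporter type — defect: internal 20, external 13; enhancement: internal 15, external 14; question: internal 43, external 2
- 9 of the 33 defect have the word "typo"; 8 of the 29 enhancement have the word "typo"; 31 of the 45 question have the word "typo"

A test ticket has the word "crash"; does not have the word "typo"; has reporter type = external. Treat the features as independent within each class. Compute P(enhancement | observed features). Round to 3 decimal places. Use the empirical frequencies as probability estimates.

0.735

defect: (33/107) × (10/33) × (13/33) × (24/33) ≈ 0.0267758
enhancement: (29/107) × (24/29) × (14/29) × (21/29) ≈ 0.0784113
question: (45/107) × (12/45) × (2/45) × (14/45) ≈ 0.00155071
P(enhancement | x) = 0.0784113 / 0.10673781 ≈ 0.735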